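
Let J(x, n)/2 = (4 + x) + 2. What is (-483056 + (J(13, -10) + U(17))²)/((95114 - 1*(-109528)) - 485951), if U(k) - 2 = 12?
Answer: 480352/281309 ≈ 1.7076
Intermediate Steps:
U(k) = 14 (U(k) = 2 + 12 = 14)
J(x, n) = 12 + 2*x (J(x, n) = 2*((4 + x) + 2) = 2*(6 + x) = 12 + 2*x)
(-483056 + (J(13, -10) + U(17))²)/((95114 - 1*(-109528)) - 485951) = (-483056 + ((12 + 2*13) + 14)²)/((95114 - 1*(-109528)) - 485951) = (-483056 + ((12 + 26) + 14)²)/((95114 + 109528) - 485951) = (-483056 + (38 + 14)²)/(204642 - 485951) = (-483056 + 52²)/(-281309) = (-483056 + 2704)*(-1/281309) = -480352*(-1/281309) = 480352/281309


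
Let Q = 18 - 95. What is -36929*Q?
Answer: 2843533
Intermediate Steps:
Q = -77
-36929*Q = -36929*(-77) = 2843533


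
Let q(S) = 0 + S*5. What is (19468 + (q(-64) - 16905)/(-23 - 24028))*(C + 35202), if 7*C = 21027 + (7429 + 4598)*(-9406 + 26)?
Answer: -17566229948986389/56119 ≈ -3.1302e+11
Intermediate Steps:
q(S) = 5*S (q(S) = 0 + 5*S = 5*S)
C = -112792233/7 (C = (21027 + (7429 + 4598)*(-9406 + 26))/7 = (21027 + 12027*(-9380))/7 = (21027 - 112813260)/7 = (⅐)*(-112792233) = -112792233/7 ≈ -1.6113e+7)
(19468 + (q(-64) - 16905)/(-23 - 24028))*(C + 35202) = (19468 + (5*(-64) - 16905)/(-23 - 24028))*(-112792233/7 + 35202) = (19468 + (-320 - 16905)/(-24051))*(-112545819/7) = (19468 - 17225*(-1/24051))*(-112545819/7) = (19468 + 17225/24051)*(-112545819/7) = (468242093/24051)*(-112545819/7) = -17566229948986389/56119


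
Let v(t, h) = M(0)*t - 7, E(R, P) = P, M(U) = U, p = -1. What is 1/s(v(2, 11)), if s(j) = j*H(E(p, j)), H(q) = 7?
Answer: -1/49 ≈ -0.020408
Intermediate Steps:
v(t, h) = -7 (v(t, h) = 0*t - 7 = 0 - 7 = -7)
s(j) = 7*j (s(j) = j*7 = 7*j)
1/s(v(2, 11)) = 1/(7*(-7)) = 1/(-49) = -1/49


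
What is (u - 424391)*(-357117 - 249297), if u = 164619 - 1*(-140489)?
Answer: 72334881162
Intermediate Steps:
u = 305108 (u = 164619 + 140489 = 305108)
(u - 424391)*(-357117 - 249297) = (305108 - 424391)*(-357117 - 249297) = -119283*(-606414) = 72334881162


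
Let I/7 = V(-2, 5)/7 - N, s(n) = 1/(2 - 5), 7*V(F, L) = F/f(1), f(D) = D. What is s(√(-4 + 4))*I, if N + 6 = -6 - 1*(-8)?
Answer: -194/21 ≈ -9.2381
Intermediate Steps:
V(F, L) = F/7 (V(F, L) = (F/1)/7 = (F*1)/7 = F/7)
N = -4 (N = -6 + (-6 - 1*(-8)) = -6 + (-6 + 8) = -6 + 2 = -4)
s(n) = -⅓ (s(n) = 1/(-3) = -⅓)
I = 194/7 (I = 7*(((⅐)*(-2))/7 - 1*(-4)) = 7*(-2/7*⅐ + 4) = 7*(-2/49 + 4) = 7*(194/49) = 194/7 ≈ 27.714)
s(√(-4 + 4))*I = -⅓*194/7 = -194/21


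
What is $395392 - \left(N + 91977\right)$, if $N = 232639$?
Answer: $70776$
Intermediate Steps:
$395392 - \left(N + 91977\right) = 395392 - \left(232639 + 91977\right) = 395392 - 324616 = 70776$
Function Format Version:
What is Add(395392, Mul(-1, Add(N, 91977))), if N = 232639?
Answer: 70776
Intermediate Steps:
Add(395392, Mul(-1, Add(N, 91977))) = Add(395392, Mul(-1, Add(232639, 91977))) = Add(395392, Mul(-1, 324616)) = Add(395392, -324616) = 70776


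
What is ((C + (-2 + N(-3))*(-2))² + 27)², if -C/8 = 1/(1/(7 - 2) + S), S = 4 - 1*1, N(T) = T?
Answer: 110889/16 ≈ 6930.6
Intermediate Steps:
S = 3 (S = 4 - 1 = 3)
C = -5/2 (C = -8/(1/(7 - 2) + 3) = -8/(1/5 + 3) = -8/(⅕ + 3) = -8/16/5 = -8*5/16 = -5/2 ≈ -2.5000)
((C + (-2 + N(-3))*(-2))² + 27)² = ((-5/2 + (-2 - 3)*(-2))² + 27)² = ((-5/2 - 5*(-2))² + 27)² = ((-5/2 + 10)² + 27)² = ((15/2)² + 27)² = (225/4 + 27)² = (333/4)² = 110889/16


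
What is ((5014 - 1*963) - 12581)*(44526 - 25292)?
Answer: -164066020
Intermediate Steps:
((5014 - 1*963) - 12581)*(44526 - 25292) = ((5014 - 963) - 12581)*19234 = (4051 - 12581)*19234 = -8530*19234 = -164066020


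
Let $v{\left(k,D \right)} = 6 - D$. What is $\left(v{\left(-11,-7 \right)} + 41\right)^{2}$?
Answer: $2916$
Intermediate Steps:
$\left(v{\left(-11,-7 \right)} + 41\right)^{2} = \left(\left(6 - -7\right) + 41\right)^{2} = \left(\left(6 + 7\right) + 41\right)^{2} = \left(13 + 41\right)^{2} = 54^{2} = 2916$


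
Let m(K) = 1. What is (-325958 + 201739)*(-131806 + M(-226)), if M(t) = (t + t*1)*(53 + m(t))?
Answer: 19404746866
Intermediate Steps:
M(t) = 108*t (M(t) = (t + t*1)*(53 + 1) = (t + t)*54 = (2*t)*54 = 108*t)
(-325958 + 201739)*(-131806 + M(-226)) = (-325958 + 201739)*(-131806 + 108*(-226)) = -124219*(-131806 - 24408) = -124219*(-156214) = 19404746866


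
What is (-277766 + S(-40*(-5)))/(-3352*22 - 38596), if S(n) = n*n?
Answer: 118883/56170 ≈ 2.1165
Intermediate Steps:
S(n) = n²
(-277766 + S(-40*(-5)))/(-3352*22 - 38596) = (-277766 + (-40*(-5))²)/(-3352*22 - 38596) = (-277766 + 200²)/(-73744 - 38596) = (-277766 + 40000)/(-112340) = -237766*(-1/112340) = 118883/56170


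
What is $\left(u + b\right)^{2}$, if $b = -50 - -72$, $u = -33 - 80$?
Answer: $8281$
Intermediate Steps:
$u = -113$ ($u = -33 - 80 = -113$)
$b = 22$ ($b = -50 + 72 = 22$)
$\left(u + b\right)^{2} = \left(-113 + 22\right)^{2} = \left(-91\right)^{2} = 8281$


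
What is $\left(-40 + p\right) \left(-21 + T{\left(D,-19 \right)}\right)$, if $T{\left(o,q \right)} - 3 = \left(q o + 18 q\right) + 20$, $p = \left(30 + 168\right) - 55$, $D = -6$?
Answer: $-23278$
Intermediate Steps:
$p = 143$ ($p = 198 - 55 = 143$)
$T{\left(o,q \right)} = 23 + 18 q + o q$ ($T{\left(o,q \right)} = 3 + \left(\left(q o + 18 q\right) + 20\right) = 3 + \left(\left(o q + 18 q\right) + 20\right) = 3 + \left(\left(18 q + o q\right) + 20\right) = 3 + \left(20 + 18 q + o q\right) = 23 + 18 q + o q$)
$\left(-40 + p\right) \left(-21 + T{\left(D,-19 \right)}\right) = \left(-40 + 143\right) \left(-21 + \left(23 + 18 \left(-19\right) - -114\right)\right) = 103 \left(-21 + \left(23 - 342 + 114\right)\right) = 103 \left(-21 - 205\right) = 103 \left(-226\right) = -23278$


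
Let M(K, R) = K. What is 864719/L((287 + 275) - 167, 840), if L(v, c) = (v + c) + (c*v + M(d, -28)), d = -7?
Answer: 864719/333028 ≈ 2.5965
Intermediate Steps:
L(v, c) = -7 + c + v + c*v (L(v, c) = (v + c) + (c*v - 7) = (c + v) + (-7 + c*v) = -7 + c + v + c*v)
864719/L((287 + 275) - 167, 840) = 864719/(-7 + 840 + ((287 + 275) - 167) + 840*((287 + 275) - 167)) = 864719/(-7 + 840 + (562 - 167) + 840*(562 - 167)) = 864719/(-7 + 840 + 395 + 840*395) = 864719/(-7 + 840 + 395 + 331800) = 864719/333028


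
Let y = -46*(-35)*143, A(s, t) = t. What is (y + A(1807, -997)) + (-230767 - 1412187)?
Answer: -1413721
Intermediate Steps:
y = 230230 (y = 1610*143 = 230230)
(y + A(1807, -997)) + (-230767 - 1412187) = (230230 - 997) + (-230767 - 1412187) = 229233 - 1642954 = -1413721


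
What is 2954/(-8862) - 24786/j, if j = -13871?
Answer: 60487/41613 ≈ 1.4536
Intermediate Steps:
2954/(-8862) - 24786/j = 2954/(-8862) - 24786/(-13871) = 2954*(-1/8862) - 24786*(-1/13871) = -⅓ + 24786/13871 = 60487/41613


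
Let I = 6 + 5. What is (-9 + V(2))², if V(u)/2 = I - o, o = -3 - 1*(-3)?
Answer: 169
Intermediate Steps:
o = 0 (o = -3 + 3 = 0)
I = 11
V(u) = 22 (V(u) = 2*(11 - 1*0) = 2*(11 + 0) = 2*11 = 22)
(-9 + V(2))² = (-9 + 22)² = 13² = 169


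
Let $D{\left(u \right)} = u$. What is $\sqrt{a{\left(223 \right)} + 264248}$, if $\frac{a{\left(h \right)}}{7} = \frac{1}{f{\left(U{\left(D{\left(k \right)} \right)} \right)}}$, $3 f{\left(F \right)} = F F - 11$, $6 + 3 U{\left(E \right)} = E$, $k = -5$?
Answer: $\frac{\sqrt{127900190}}{22} \approx 514.06$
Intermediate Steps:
$U{\left(E \right)} = -2 + \frac{E}{3}$
$f{\left(F \right)} = - \frac{11}{3} + \frac{F^{2}}{3}$ ($f{\left(F \right)} = \frac{F F - 11}{3} = \frac{F^{2} - 11}{3} = \frac{-11 + F^{2}}{3} = - \frac{11}{3} + \frac{F^{2}}{3}$)
$a{\left(h \right)} = \frac{189}{22}$ ($a{\left(h \right)} = \frac{7}{- \frac{11}{3} + \frac{\left(-2 + \frac{1}{3} \left(-5\right)\right)^{2}}{3}} = \frac{7}{- \frac{11}{3} + \frac{\left(-2 - \frac{5}{3}\right)^{2}}{3}} = \frac{7}{- \frac{11}{3} + \frac{\left(- \frac{11}{3}\right)^{2}}{3}} = \frac{7}{- \frac{11}{3} + \frac{1}{3} \cdot \frac{121}{9}} = \frac{7}{- \frac{11}{3} + \frac{121}{27}} = \frac{7}{\frac{22}{27}} = 7 \cdot \frac{27}{22} = \frac{189}{22}$)
$\sqrt{a{\left(223 \right)} + 264248} = \sqrt{\frac{189}{22} + 264248} = \sqrt{\frac{5813645}{22}} = \frac{\sqrt{127900190}}{22}$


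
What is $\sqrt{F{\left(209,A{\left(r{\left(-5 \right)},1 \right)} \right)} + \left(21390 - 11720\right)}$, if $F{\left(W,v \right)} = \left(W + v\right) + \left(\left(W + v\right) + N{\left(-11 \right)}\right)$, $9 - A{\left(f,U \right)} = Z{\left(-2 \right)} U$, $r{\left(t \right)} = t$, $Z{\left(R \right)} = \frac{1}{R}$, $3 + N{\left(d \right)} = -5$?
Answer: $\sqrt{10099} \approx 100.49$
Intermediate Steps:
$N{\left(d \right)} = -8$ ($N{\left(d \right)} = -3 - 5 = -8$)
$A{\left(f,U \right)} = 9 + \frac{U}{2}$ ($A{\left(f,U \right)} = 9 - \frac{U}{-2} = 9 - - \frac{U}{2} = 9 + \frac{U}{2}$)
$F{\left(W,v \right)} = -8 + 2 W + 2 v$ ($F{\left(W,v \right)} = \left(W + v\right) - \left(8 - W - v\right) = \left(W + v\right) + \left(-8 + W + v\right) = -8 + 2 W + 2 v$)
$\sqrt{F{\left(209,A{\left(r{\left(-5 \right)},1 \right)} \right)} + \left(21390 - 11720\right)} = \sqrt{\left(-8 + 2 \cdot 209 + 2 \left(9 + \frac{1}{2} \cdot 1\right)\right) + \left(21390 - 11720\right)} = \sqrt{\left(-8 + 418 + 2 \left(9 + \frac{1}{2}\right)\right) + 9670} = \sqrt{\left(-8 + 418 + 2 \cdot \frac{19}{2}\right) + 9670} = \sqrt{\left(-8 + 418 + 19\right) + 9670} = \sqrt{429 + 9670} = \sqrt{10099}$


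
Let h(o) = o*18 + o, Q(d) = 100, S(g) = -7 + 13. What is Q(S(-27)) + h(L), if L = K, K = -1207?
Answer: -22833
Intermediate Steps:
S(g) = 6
L = -1207
h(o) = 19*o (h(o) = 18*o + o = 19*o)
Q(S(-27)) + h(L) = 100 + 19*(-1207) = 100 - 22933 = -22833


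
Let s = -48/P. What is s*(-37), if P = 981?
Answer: 592/327 ≈ 1.8104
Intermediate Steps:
s = -16/327 (s = -48/981 = -48*1/981 = -16/327 ≈ -0.048930)
s*(-37) = -16/327*(-37) = 592/327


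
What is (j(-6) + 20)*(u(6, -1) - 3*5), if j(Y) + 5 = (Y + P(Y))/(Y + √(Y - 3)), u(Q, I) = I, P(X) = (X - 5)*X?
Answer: -112 + 64*I ≈ -112.0 + 64.0*I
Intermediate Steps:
P(X) = X*(-5 + X) (P(X) = (-5 + X)*X = X*(-5 + X))
j(Y) = -5 + (Y + Y*(-5 + Y))/(Y + √(-3 + Y)) (j(Y) = -5 + (Y + Y*(-5 + Y))/(Y + √(Y - 3)) = -5 + (Y + Y*(-5 + Y))/(Y + √(-3 + Y)))
(j(-6) + 20)*(u(6, -1) - 3*5) = (((-6)² - 9*(-6) - 5*√(-3 - 6))/(-6 + √(-3 - 6)) + 20)*(-1 - 3*5) = ((36 + 54 - 15*I)/(-6 + √(-9)) + 20)*(-1 - 15) = ((36 + 54 - 15*I)/(-6 + 3*I) + 20)*(-16) = (((-6 - 3*I)/45)*(36 + 54 - 15*I) + 20)*(-16) = (((-6 - 3*I)/45)*(90 - 15*I) + 20)*(-16) = ((-6 - 3*I)*(90 - 15*I)/45 + 20)*(-16) = (20 + (-6 - 3*I)*(90 - 15*I)/45)*(-16) = -320 - 16*(-6 - 3*I)*(90 - 15*I)/45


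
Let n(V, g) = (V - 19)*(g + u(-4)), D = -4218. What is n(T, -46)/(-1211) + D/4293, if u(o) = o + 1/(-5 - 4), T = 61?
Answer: 187016/247563 ≈ 0.75543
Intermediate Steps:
u(o) = -⅑ + o (u(o) = o + 1/(-9) = o - ⅑ = -⅑ + o)
n(V, g) = (-19 + V)*(-37/9 + g) (n(V, g) = (V - 19)*(g + (-⅑ - 4)) = (-19 + V)*(g - 37/9) = (-19 + V)*(-37/9 + g))
n(T, -46)/(-1211) + D/4293 = (703/9 - 19*(-46) - 37/9*61 + 61*(-46))/(-1211) - 4218/4293 = (703/9 + 874 - 2257/9 - 2806)*(-1/1211) - 4218*1/4293 = -6314/3*(-1/1211) - 1406/1431 = 902/519 - 1406/1431 = 187016/247563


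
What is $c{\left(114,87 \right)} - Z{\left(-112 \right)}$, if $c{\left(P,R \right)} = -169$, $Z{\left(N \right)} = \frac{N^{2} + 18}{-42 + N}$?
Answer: $- \frac{612}{7} \approx -87.429$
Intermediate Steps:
$Z{\left(N \right)} = \frac{18 + N^{2}}{-42 + N}$
$c{\left(114,87 \right)} - Z{\left(-112 \right)} = -169 - \frac{18 + \left(-112\right)^{2}}{-42 - 112} = -169 - \frac{18 + 12544}{-154} = -169 - \left(- \frac{1}{154}\right) 12562 = -169 - - \frac{571}{7} = -169 + \frac{571}{7} = - \frac{612}{7}$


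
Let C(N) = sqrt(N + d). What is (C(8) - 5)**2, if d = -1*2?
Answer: (5 - sqrt(6))**2 ≈ 6.5051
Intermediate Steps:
d = -2
C(N) = sqrt(-2 + N) (C(N) = sqrt(N - 2) = sqrt(-2 + N))
(C(8) - 5)**2 = (sqrt(-2 + 8) - 5)**2 = (sqrt(6) - 5)**2 = (-5 + sqrt(6))**2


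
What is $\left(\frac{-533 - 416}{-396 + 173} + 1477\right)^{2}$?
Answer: $\frac{109111302400}{49729} \approx 2.1941 \cdot 10^{6}$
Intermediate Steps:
$\left(\frac{-533 - 416}{-396 + 173} + 1477\right)^{2} = \left(- \frac{949}{-223} + 1477\right)^{2} = \left(\left(-949\right) \left(- \frac{1}{223}\right) + 1477\right)^{2} = \left(\frac{949}{223} + 1477\right)^{2} = \left(\frac{330320}{223}\right)^{2} = \frac{109111302400}{49729}$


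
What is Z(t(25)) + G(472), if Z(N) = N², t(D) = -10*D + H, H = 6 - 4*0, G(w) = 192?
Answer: 59728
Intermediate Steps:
H = 6 (H = 6 + 0 = 6)
t(D) = 6 - 10*D (t(D) = -10*D + 6 = 6 - 10*D)
Z(t(25)) + G(472) = (6 - 10*25)² + 192 = (6 - 250)² + 192 = (-244)² + 192 = 59536 + 192 = 59728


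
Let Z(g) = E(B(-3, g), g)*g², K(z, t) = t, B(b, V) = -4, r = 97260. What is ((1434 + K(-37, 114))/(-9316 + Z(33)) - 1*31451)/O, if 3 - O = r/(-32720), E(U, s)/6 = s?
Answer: -5307616278644/1007907963 ≈ -5266.0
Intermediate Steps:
E(U, s) = 6*s
Z(g) = 6*g³ (Z(g) = (6*g)*g² = 6*g³)
O = 9771/1636 (O = 3 - 97260/(-32720) = 3 - 97260*(-1)/32720 = 3 - 1*(-4863/1636) = 3 + 4863/1636 = 9771/1636 ≈ 5.9725)
((1434 + K(-37, 114))/(-9316 + Z(33)) - 1*31451)/O = ((1434 + 114)/(-9316 + 6*33³) - 1*31451)/(9771/1636) = (1548/(-9316 + 6*35937) - 31451)*(1636/9771) = (1548/(-9316 + 215622) - 31451)*(1636/9771) = (1548/206306 - 31451)*(1636/9771) = (1548*(1/206306) - 31451)*(1636/9771) = (774/103153 - 31451)*(1636/9771) = -3244264229/103153*1636/9771 = -5307616278644/1007907963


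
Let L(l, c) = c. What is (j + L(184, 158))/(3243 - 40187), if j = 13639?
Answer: -13797/36944 ≈ -0.37346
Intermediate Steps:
(j + L(184, 158))/(3243 - 40187) = (13639 + 158)/(3243 - 40187) = 13797/(-36944) = 13797*(-1/36944) = -13797/36944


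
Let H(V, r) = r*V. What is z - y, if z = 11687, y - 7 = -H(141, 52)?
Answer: 19012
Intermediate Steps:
H(V, r) = V*r
y = -7325 (y = 7 - 141*52 = 7 - 1*7332 = 7 - 7332 = -7325)
z - y = 11687 - 1*(-7325) = 11687 + 7325 = 19012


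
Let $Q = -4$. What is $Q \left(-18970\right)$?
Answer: $75880$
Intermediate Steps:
$Q \left(-18970\right) = \left(-4\right) \left(-18970\right) = 75880$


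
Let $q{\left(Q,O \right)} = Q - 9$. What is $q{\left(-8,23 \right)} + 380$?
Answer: $363$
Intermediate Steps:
$q{\left(Q,O \right)} = -9 + Q$ ($q{\left(Q,O \right)} = Q - 9 = -9 + Q$)
$q{\left(-8,23 \right)} + 380 = \left(-9 - 8\right) + 380 = -17 + 380 = 363$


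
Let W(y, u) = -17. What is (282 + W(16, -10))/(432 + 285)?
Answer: 265/717 ≈ 0.36960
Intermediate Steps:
(282 + W(16, -10))/(432 + 285) = (282 - 17)/(432 + 285) = 265/717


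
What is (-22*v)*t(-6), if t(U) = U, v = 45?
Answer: 5940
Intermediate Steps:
(-22*v)*t(-6) = -22*45*(-6) = -990*(-6) = 5940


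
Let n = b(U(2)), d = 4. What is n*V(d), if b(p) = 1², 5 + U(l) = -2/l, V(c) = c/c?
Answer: 1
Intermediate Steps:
V(c) = 1
U(l) = -5 - 2/l
b(p) = 1
n = 1
n*V(d) = 1*1 = 1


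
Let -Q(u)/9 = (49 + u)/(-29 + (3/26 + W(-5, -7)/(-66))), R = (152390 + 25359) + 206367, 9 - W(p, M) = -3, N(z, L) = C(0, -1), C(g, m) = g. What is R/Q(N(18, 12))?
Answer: 532192718/21021 ≈ 25317.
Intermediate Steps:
N(z, L) = 0
W(p, M) = 12 (W(p, M) = 9 - 1*(-3) = 9 + 3 = 12)
R = 384116 (R = 177749 + 206367 = 384116)
Q(u) = 42042/2771 + 858*u/2771 (Q(u) = -9*(49 + u)/(-29 + (3/26 + 12/(-66))) = -9*(49 + u)/(-29 + (3*(1/26) + 12*(-1/66))) = -9*(49 + u)/(-29 + (3/26 - 2/11)) = -9*(49 + u)/(-29 - 19/286) = -9*(49 + u)/(-8313/286) = -9*(49 + u)*(-286)/8313 = -9*(-14014/8313 - 286*u/8313) = 42042/2771 + 858*u/2771)
R/Q(N(18, 12)) = 384116/(42042/2771 + (858/2771)*0) = 384116/(42042/2771 + 0) = 384116/(42042/2771) = 384116*(2771/42042) = 532192718/21021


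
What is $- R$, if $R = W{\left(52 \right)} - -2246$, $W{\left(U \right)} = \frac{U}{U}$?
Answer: $-2247$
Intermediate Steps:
$W{\left(U \right)} = 1$
$R = 2247$ ($R = 1 - -2246 = 1 + 2246 = 2247$)
$- R = \left(-1\right) 2247 = -2247$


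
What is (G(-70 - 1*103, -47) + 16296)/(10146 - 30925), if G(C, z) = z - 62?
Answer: -16187/20779 ≈ -0.77901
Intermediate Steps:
G(C, z) = -62 + z
(G(-70 - 1*103, -47) + 16296)/(10146 - 30925) = ((-62 - 47) + 16296)/(10146 - 30925) = (-109 + 16296)/(-20779) = 16187*(-1/20779) = -16187/20779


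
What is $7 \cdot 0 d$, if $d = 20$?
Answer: $0$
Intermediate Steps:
$7 \cdot 0 d = 7 \cdot 0 \cdot 20 = 0 \cdot 20 = 0$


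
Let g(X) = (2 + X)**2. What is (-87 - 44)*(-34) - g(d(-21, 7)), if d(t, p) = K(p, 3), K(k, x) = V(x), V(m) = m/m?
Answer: 4445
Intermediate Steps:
V(m) = 1
K(k, x) = 1
d(t, p) = 1
(-87 - 44)*(-34) - g(d(-21, 7)) = (-87 - 44)*(-34) - (2 + 1)**2 = -131*(-34) - 1*3**2 = 4454 - 1*9 = 4454 - 9 = 4445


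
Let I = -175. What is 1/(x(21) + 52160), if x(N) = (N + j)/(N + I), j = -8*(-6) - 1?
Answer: 77/4016286 ≈ 1.9172e-5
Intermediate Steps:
j = 47 (j = 48 - 1 = 47)
x(N) = (47 + N)/(-175 + N) (x(N) = (N + 47)/(N - 175) = (47 + N)/(-175 + N))
1/(x(21) + 52160) = 1/((47 + 21)/(-175 + 21) + 52160) = 1/(68/(-154) + 52160) = 1/(-1/154*68 + 52160) = 1/(-34/77 + 52160) = 1/(4016286/77) = 77/4016286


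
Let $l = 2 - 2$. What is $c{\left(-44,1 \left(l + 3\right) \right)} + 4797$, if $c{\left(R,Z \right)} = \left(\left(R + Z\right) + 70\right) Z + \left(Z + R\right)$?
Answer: $4843$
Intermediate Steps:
$l = 0$
$c{\left(R,Z \right)} = R + Z + Z \left(70 + R + Z\right)$ ($c{\left(R,Z \right)} = \left(70 + R + Z\right) Z + \left(R + Z\right) = Z \left(70 + R + Z\right) + \left(R + Z\right) = R + Z + Z \left(70 + R + Z\right)$)
$c{\left(-44,1 \left(l + 3\right) \right)} + 4797 = \left(-44 + \left(1 \left(0 + 3\right)\right)^{2} + 71 \cdot 1 \left(0 + 3\right) - 44 \cdot 1 \left(0 + 3\right)\right) + 4797 = \left(-44 + \left(1 \cdot 3\right)^{2} + 71 \cdot 1 \cdot 3 - 44 \cdot 1 \cdot 3\right) + 4797 = \left(-44 + 3^{2} + 71 \cdot 3 - 132\right) + 4797 = \left(-44 + 9 + 213 - 132\right) + 4797 = 46 + 4797 = 4843$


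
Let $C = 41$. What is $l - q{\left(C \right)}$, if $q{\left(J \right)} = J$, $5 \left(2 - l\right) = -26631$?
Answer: $\frac{26436}{5} \approx 5287.2$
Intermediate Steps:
$l = \frac{26641}{5}$ ($l = 2 - - \frac{26631}{5} = 2 + \frac{26631}{5} = \frac{26641}{5} \approx 5328.2$)
$l - q{\left(C \right)} = \frac{26641}{5} - 41 = \frac{26436}{5}$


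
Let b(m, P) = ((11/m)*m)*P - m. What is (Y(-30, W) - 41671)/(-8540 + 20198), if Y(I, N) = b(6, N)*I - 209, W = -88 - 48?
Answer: 530/1943 ≈ 0.27277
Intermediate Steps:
b(m, P) = -m + 11*P (b(m, P) = 11*P - m = -m + 11*P)
W = -136
Y(I, N) = -209 + I*(-6 + 11*N) (Y(I, N) = (-1*6 + 11*N)*I - 209 = (-6 + 11*N)*I - 209 = I*(-6 + 11*N) - 209 = -209 + I*(-6 + 11*N))
(Y(-30, W) - 41671)/(-8540 + 20198) = ((-209 - 30*(-6 + 11*(-136))) - 41671)/(-8540 + 20198) = ((-209 - 30*(-6 - 1496)) - 41671)/11658 = ((-209 - 30*(-1502)) - 41671)*(1/11658) = ((-209 + 45060) - 41671)*(1/11658) = (44851 - 41671)*(1/11658) = 3180*(1/11658) = 530/1943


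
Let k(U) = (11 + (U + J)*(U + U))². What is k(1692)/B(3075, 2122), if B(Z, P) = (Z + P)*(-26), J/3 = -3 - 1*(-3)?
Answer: -32784087096121/135122 ≈ -2.4263e+8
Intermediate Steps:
J = 0 (J = 3*(-3 - 1*(-3)) = 3*(-3 + 3) = 3*0 = 0)
B(Z, P) = -26*P - 26*Z (B(Z, P) = (P + Z)*(-26) = -26*P - 26*Z)
k(U) = (11 + 2*U²)² (k(U) = (11 + (U + 0)*(U + U))² = (11 + U*(2*U))² = (11 + 2*U²)²)
k(1692)/B(3075, 2122) = (11 + 2*1692²)²/(-26*2122 - 26*3075) = (11 + 2*2862864)²/(-55172 - 79950) = (11 + 5725728)²/(-135122) = 5725739²*(-1/135122) = 32784087096121*(-1/135122) = -32784087096121/135122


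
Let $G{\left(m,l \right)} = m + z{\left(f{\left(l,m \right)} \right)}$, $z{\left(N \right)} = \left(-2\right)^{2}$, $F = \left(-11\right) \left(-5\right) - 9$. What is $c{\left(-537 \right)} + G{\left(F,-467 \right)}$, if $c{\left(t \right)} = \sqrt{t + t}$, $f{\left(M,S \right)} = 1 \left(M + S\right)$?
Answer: $50 + i \sqrt{1074} \approx 50.0 + 32.772 i$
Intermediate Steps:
$F = 46$ ($F = 55 - 9 = 46$)
$f{\left(M,S \right)} = M + S$
$c{\left(t \right)} = \sqrt{2} \sqrt{t}$ ($c{\left(t \right)} = \sqrt{2 t} = \sqrt{2} \sqrt{t}$)
$z{\left(N \right)} = 4$
$G{\left(m,l \right)} = 4 + m$ ($G{\left(m,l \right)} = m + 4 = 4 + m$)
$c{\left(-537 \right)} + G{\left(F,-467 \right)} = \sqrt{2} \sqrt{-537} + \left(4 + 46\right) = \sqrt{2} i \sqrt{537} + 50 = i \sqrt{1074} + 50 = 50 + i \sqrt{1074}$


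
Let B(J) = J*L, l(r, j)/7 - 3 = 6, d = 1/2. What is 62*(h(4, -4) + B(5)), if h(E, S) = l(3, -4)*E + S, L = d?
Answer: 15531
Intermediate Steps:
d = ½ ≈ 0.50000
L = ½ ≈ 0.50000
l(r, j) = 63 (l(r, j) = 21 + 7*6 = 21 + 42 = 63)
h(E, S) = S + 63*E (h(E, S) = 63*E + S = S + 63*E)
B(J) = J/2 (B(J) = J*(½) = J/2)
62*(h(4, -4) + B(5)) = 62*((-4 + 63*4) + (½)*5) = 62*((-4 + 252) + 5/2) = 62*(248 + 5/2) = 62*(501/2) = 15531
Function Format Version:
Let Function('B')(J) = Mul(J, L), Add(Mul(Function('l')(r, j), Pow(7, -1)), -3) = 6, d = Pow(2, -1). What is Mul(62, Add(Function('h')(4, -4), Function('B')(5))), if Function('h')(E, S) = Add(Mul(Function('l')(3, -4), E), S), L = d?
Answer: 15531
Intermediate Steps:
d = Rational(1, 2) ≈ 0.50000
L = Rational(1, 2) ≈ 0.50000
Function('l')(r, j) = 63 (Function('l')(r, j) = Add(21, Mul(7, 6)) = Add(21, 42) = 63)
Function('h')(E, S) = Add(S, Mul(63, E)) (Function('h')(E, S) = Add(Mul(63, E), S) = Add(S, Mul(63, E)))
Function('B')(J) = Mul(Rational(1, 2), J) (Function('B')(J) = Mul(J, Rational(1, 2)) = Mul(Rational(1, 2), J))
Mul(62, Add(Function('h')(4, -4), Function('B')(5))) = Mul(62, Add(Add(-4, Mul(63, 4)), Mul(Rational(1, 2), 5))) = Mul(62, Add(Add(-4, 252), Rational(5, 2))) = Mul(62, Add(248, Rational(5, 2))) = Mul(62, Rational(501, 2)) = 15531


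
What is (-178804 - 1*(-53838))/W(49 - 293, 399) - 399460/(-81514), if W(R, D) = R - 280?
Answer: 2598948891/10678334 ≈ 243.39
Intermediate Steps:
W(R, D) = -280 + R
(-178804 - 1*(-53838))/W(49 - 293, 399) - 399460/(-81514) = (-178804 - 1*(-53838))/(-280 + (49 - 293)) - 399460/(-81514) = (-178804 + 53838)/(-280 - 244) - 399460*(-1/81514) = -124966/(-524) + 199730/40757 = -124966*(-1/524) + 199730/40757 = 62483/262 + 199730/40757 = 2598948891/10678334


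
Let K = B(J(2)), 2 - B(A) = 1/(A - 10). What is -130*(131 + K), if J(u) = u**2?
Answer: -51935/3 ≈ -17312.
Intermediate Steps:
B(A) = 2 - 1/(-10 + A) (B(A) = 2 - 1/(A - 10) = 2 - 1/(-10 + A))
K = 13/6 (K = (-21 + 2*2**2)/(-10 + 2**2) = (-21 + 2*4)/(-10 + 4) = (-21 + 8)/(-6) = -1/6*(-13) = 13/6 ≈ 2.1667)
-130*(131 + K) = -130*(131 + 13/6) = -130*799/6 = -51935/3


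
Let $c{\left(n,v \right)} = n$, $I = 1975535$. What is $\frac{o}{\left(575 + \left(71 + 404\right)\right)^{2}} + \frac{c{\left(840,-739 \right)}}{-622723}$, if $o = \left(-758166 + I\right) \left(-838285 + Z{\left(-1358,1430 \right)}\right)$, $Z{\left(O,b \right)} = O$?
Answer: $- \frac{30310459653091621}{32692957500} \approx -9.2713 \cdot 10^{5}$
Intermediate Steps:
$o = -1022155359267$ ($o = \left(-758166 + 1975535\right) \left(-838285 - 1358\right) = 1217369 \left(-839643\right) = -1022155359267$)
$\frac{o}{\left(575 + \left(71 + 404\right)\right)^{2}} + \frac{c{\left(840,-739 \right)}}{-622723} = - \frac{1022155359267}{\left(575 + \left(71 + 404\right)\right)^{2}} + \frac{840}{-622723} = - \frac{1022155359267}{\left(575 + 475\right)^{2}} + 840 \left(- \frac{1}{622723}\right) = - \frac{1022155359267}{1050^{2}} - \frac{840}{622723} = - \frac{1022155359267}{1102500} - \frac{840}{622723} = \left(-1022155359267\right) \frac{1}{1102500} - \frac{840}{622723} = - \frac{48674064727}{52500} - \frac{840}{622723} = - \frac{30310459653091621}{32692957500}$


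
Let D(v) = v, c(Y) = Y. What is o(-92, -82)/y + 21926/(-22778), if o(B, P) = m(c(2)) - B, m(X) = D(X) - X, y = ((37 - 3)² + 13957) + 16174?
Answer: -341951593/356327643 ≈ -0.95965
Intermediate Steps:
y = 31287 (y = (34² + 13957) + 16174 = (1156 + 13957) + 16174 = 15113 + 16174 = 31287)
m(X) = 0 (m(X) = X - X = 0)
o(B, P) = -B (o(B, P) = 0 - B = -B)
o(-92, -82)/y + 21926/(-22778) = -1*(-92)/31287 + 21926/(-22778) = 92*(1/31287) + 21926*(-1/22778) = 92/31287 - 10963/11389 = -341951593/356327643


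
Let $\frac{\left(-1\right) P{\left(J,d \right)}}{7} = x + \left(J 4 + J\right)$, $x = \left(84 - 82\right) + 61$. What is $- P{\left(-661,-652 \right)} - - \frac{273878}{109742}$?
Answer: $- \frac{1245105535}{54871} \approx -22692.0$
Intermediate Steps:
$x = 63$ ($x = 2 + 61 = 63$)
$P{\left(J,d \right)} = -441 - 35 J$ ($P{\left(J,d \right)} = - 7 \left(63 + \left(J 4 + J\right)\right) = - 7 \left(63 + \left(4 J + J\right)\right) = - 7 \left(63 + 5 J\right) = -441 - 35 J$)
$- P{\left(-661,-652 \right)} - - \frac{273878}{109742} = - (-441 - -23135) - - \frac{273878}{109742} = - (-441 + 23135) - \left(-273878\right) \frac{1}{109742} = \left(-1\right) 22694 - - \frac{136939}{54871} = -22694 + \frac{136939}{54871} = - \frac{1245105535}{54871}$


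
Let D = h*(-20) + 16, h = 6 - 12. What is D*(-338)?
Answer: -45968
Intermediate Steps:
h = -6
D = 136 (D = -6*(-20) + 16 = 120 + 16 = 136)
D*(-338) = 136*(-338) = -45968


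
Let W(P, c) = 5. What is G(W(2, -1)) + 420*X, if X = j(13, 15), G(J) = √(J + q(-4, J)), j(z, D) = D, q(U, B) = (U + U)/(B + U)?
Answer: 6300 + I*√3 ≈ 6300.0 + 1.732*I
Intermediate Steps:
q(U, B) = 2*U/(B + U) (q(U, B) = (2*U)/(B + U) = 2*U/(B + U))
G(J) = √(J - 8/(-4 + J)) (G(J) = √(J + 2*(-4)/(J - 4)) = √(J + 2*(-4)/(-4 + J)) = √(J - 8/(-4 + J)))
X = 15
G(W(2, -1)) + 420*X = √((-8 + 5*(-4 + 5))/(-4 + 5)) + 420*15 = √((-8 + 5*1)/1) + 6300 = √(1*(-8 + 5)) + 6300 = √(1*(-3)) + 6300 = √(-3) + 6300 = I*√3 + 6300 = 6300 + I*√3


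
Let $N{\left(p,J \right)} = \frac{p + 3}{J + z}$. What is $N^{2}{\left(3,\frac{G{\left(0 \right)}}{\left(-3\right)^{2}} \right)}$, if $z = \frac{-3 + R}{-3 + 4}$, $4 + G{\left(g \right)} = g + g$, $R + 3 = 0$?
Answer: $\frac{729}{841} \approx 0.86683$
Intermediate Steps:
$R = -3$ ($R = -3 + 0 = -3$)
$G{\left(g \right)} = -4 + 2 g$ ($G{\left(g \right)} = -4 + \left(g + g\right) = -4 + 2 g$)
$z = -6$ ($z = \frac{-3 - 3}{-3 + 4} = - \frac{6}{1} = \left(-6\right) 1 = -6$)
$N{\left(p,J \right)} = \frac{3 + p}{-6 + J}$ ($N{\left(p,J \right)} = \frac{p + 3}{J - 6} = \frac{3 + p}{-6 + J}$)
$N^{2}{\left(3,\frac{G{\left(0 \right)}}{\left(-3\right)^{2}} \right)} = \left(\frac{3 + 3}{-6 + \frac{-4 + 2 \cdot 0}{\left(-3\right)^{2}}}\right)^{2} = \left(\frac{1}{-6 + \frac{-4 + 0}{9}} \cdot 6\right)^{2} = \left(\frac{1}{-6 - \frac{4}{9}} \cdot 6\right)^{2} = \left(\frac{1}{- \frac{58}{9}} \cdot 6\right)^{2} = \left(\left(- \frac{9}{58}\right) 6\right)^{2} = \left(- \frac{27}{29}\right)^{2} = \frac{729}{841}$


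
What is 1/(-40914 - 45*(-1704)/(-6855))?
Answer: -457/18702810 ≈ -2.4435e-5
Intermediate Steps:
1/(-40914 - 45*(-1704)/(-6855)) = 1/(-40914 + 76680*(-1/6855)) = 1/(-40914 - 5112/457) = 1/(-18702810/457) = -457/18702810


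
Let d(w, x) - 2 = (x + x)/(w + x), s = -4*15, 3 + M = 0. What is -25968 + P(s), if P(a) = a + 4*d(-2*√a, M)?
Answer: 4*(-26020*√15 + 19509*I)/(-3*I + 4*√15) ≈ -26020.0 - 1.4932*I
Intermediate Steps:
M = -3 (M = -3 + 0 = -3)
s = -60
d(w, x) = 2 + 2*x/(w + x) (d(w, x) = 2 + (x + x)/(w + x) = 2 + (2*x)/(w + x) = 2 + 2*x/(w + x))
P(a) = a + 8*(-6 - 2*√a)/(-3 - 2*√a) (P(a) = a + 4*(2*(-2*√a + 2*(-3))/(-2*√a - 3)) = a + 4*(2*(-2*√a - 6)/(-3 - 2*√a)) = a + 4*(2*(-6 - 2*√a)/(-3 - 2*√a)) = a + 8*(-6 - 2*√a)/(-3 - 2*√a))
-25968 + P(s) = -25968 + (48 + 16*√(-60) - 60*(3 + 2*√(-60)))/(3 + 2*√(-60)) = -25968 + (48 + 16*(2*I*√15) - 60*(3 + 2*(2*I*√15)))/(3 + 2*(2*I*√15)) = -25968 + (48 + 32*I*√15 - 60*(3 + 4*I*√15))/(3 + 4*I*√15) = -25968 + (48 + 32*I*√15 + (-180 - 240*I*√15))/(3 + 4*I*√15) = -25968 + (-132 - 208*I*√15)/(3 + 4*I*√15)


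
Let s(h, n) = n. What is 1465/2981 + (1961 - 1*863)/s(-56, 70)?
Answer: 1687844/104335 ≈ 16.177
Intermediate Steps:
1465/2981 + (1961 - 1*863)/s(-56, 70) = 1465/2981 + (1961 - 1*863)/70 = 1465*(1/2981) + (1961 - 863)*(1/70) = 1465/2981 + 1098*(1/70) = 1465/2981 + 549/35 = 1687844/104335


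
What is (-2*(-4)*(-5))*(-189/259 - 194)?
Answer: 288200/37 ≈ 7789.2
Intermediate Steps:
(-2*(-4)*(-5))*(-189/259 - 194) = (8*(-5))*(-189*1/259 - 194) = -40*(-27/37 - 194) = -40*(-7205/37) = 288200/37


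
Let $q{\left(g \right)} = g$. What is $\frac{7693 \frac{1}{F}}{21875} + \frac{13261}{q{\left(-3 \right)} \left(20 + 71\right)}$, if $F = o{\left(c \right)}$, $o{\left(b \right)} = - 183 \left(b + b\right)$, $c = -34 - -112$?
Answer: $- \frac{30334545193}{624487500} \approx -48.575$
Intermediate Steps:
$c = 78$ ($c = -34 + 112 = 78$)
$o{\left(b \right)} = - 366 b$ ($o{\left(b \right)} = - 183 \cdot 2 b = - 366 b$)
$F = -28548$ ($F = \left(-366\right) 78 = -28548$)
$\frac{7693 \frac{1}{F}}{21875} + \frac{13261}{q{\left(-3 \right)} \left(20 + 71\right)} = \frac{7693 \frac{1}{-28548}}{21875} + \frac{13261}{\left(-3\right) \left(20 + 71\right)} = 7693 \left(- \frac{1}{28548}\right) \frac{1}{21875} + \frac{13261}{\left(-3\right) 91} = \left(- \frac{7693}{28548}\right) \frac{1}{21875} + \frac{13261}{-273} = - \frac{1099}{89212500} + 13261 \left(- \frac{1}{273}\right) = - \frac{1099}{89212500} - \frac{13261}{273} = - \frac{30334545193}{624487500}$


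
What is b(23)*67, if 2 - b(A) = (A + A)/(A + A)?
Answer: 67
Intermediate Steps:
b(A) = 1 (b(A) = 2 - (A + A)/(A + A) = 2 - 2*A/(2*A) = 2 - 2*A*1/(2*A) = 2 - 1*1 = 2 - 1 = 1)
b(23)*67 = 1*67 = 67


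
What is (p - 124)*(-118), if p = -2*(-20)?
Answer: 9912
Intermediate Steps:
p = 40
(p - 124)*(-118) = (40 - 124)*(-118) = -84*(-118) = 9912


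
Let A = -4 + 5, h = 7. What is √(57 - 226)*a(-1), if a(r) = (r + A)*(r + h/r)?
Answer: 0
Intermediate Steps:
A = 1
a(r) = (1 + r)*(r + 7/r) (a(r) = (r + 1)*(r + 7/r) = (1 + r)*(r + 7/r))
√(57 - 226)*a(-1) = √(57 - 226)*(7 - 1 + (-1)² + 7/(-1)) = √(-169)*(7 - 1 + 1 + 7*(-1)) = (13*I)*(7 - 1 + 1 - 7) = (13*I)*0 = 0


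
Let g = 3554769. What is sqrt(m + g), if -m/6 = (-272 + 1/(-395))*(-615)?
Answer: sqrt(15921288147)/79 ≈ 1597.2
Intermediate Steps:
m = -79291458/79 (m = -6*(-272 + 1/(-395))*(-615) = -6*(-272 - 1/395)*(-615) = -(-644646)*(-615)/395 = -6*13215243/79 = -79291458/79 ≈ -1.0037e+6)
sqrt(m + g) = sqrt(-79291458/79 + 3554769) = sqrt(201535293/79) = sqrt(15921288147)/79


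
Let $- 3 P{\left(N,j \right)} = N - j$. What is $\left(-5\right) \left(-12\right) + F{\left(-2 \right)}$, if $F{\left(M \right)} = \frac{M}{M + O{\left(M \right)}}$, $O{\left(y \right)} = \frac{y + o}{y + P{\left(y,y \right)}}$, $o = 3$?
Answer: $\frac{304}{5} \approx 60.8$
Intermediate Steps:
$P{\left(N,j \right)} = - \frac{N}{3} + \frac{j}{3}$ ($P{\left(N,j \right)} = - \frac{N - j}{3} = - \frac{N}{3} + \frac{j}{3}$)
$O{\left(y \right)} = \frac{3 + y}{y}$ ($O{\left(y \right)} = \frac{y + 3}{y + \left(- \frac{y}{3} + \frac{y}{3}\right)} = \frac{3 + y}{y + 0} = \frac{3 + y}{y}$)
$F{\left(M \right)} = \frac{M}{M + \frac{3 + M}{M}}$
$\left(-5\right) \left(-12\right) + F{\left(-2 \right)} = \left(-5\right) \left(-12\right) + \frac{\left(-2\right)^{2}}{3 - 2 + \left(-2\right)^{2}} = 60 + \frac{4}{3 - 2 + 4} = 60 + \frac{4}{5} = \frac{304}{5}$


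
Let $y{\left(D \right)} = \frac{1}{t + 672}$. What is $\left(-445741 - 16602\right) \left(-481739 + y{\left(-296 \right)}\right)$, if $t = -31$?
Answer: $\frac{142769067057414}{641} \approx 2.2273 \cdot 10^{11}$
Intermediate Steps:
$y{\left(D \right)} = \frac{1}{641}$ ($y{\left(D \right)} = \frac{1}{-31 + 672} = \frac{1}{641}$)
$\left(-445741 - 16602\right) \left(-481739 + y{\left(-296 \right)}\right) = \left(-445741 - 16602\right) \left(-481739 + \frac{1}{641}\right) = \left(-462343\right) \left(- \frac{308794698}{641}\right) = \frac{142769067057414}{641}$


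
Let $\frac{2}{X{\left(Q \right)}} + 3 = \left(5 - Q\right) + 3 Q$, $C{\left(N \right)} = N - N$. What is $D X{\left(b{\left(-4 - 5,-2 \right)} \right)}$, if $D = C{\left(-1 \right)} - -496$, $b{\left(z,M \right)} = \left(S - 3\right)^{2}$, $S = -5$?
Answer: $\frac{496}{65} \approx 7.6308$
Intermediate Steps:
$C{\left(N \right)} = 0$
$b{\left(z,M \right)} = 64$ ($b{\left(z,M \right)} = \left(-5 - 3\right)^{2} = \left(-8\right)^{2} = 64$)
$D = 496$ ($D = 0 - -496 = 0 + 496 = 496$)
$X{\left(Q \right)} = \frac{2}{2 + 2 Q}$ ($X{\left(Q \right)} = \frac{2}{-3 + \left(\left(5 - Q\right) + 3 Q\right)} = \frac{2}{-3 + \left(5 + 2 Q\right)} = \frac{2}{2 + 2 Q}$)
$D X{\left(b{\left(-4 - 5,-2 \right)} \right)} = \frac{496}{1 + 64} = \frac{496}{65}$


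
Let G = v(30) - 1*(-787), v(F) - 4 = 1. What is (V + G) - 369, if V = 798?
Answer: 1221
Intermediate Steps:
v(F) = 5 (v(F) = 4 + 1 = 5)
G = 792 (G = 5 - 1*(-787) = 5 + 787 = 792)
(V + G) - 369 = (798 + 792) - 369 = 1590 - 369 = 1221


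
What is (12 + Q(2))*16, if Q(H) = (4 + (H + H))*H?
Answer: 448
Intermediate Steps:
Q(H) = H*(4 + 2*H) (Q(H) = (4 + 2*H)*H = H*(4 + 2*H))
(12 + Q(2))*16 = (12 + 2*2*(2 + 2))*16 = (12 + 2*2*4)*16 = (12 + 16)*16 = 28*16 = 448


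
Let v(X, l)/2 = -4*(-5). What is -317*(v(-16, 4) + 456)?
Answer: -157232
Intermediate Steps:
v(X, l) = 40 (v(X, l) = 2*(-4*(-5)) = 2*20 = 40)
-317*(v(-16, 4) + 456) = -317*(40 + 456) = -317*496 = -157232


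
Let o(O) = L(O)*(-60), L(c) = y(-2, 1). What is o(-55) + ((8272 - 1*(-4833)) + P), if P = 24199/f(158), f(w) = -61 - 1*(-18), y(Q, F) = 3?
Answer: 531576/43 ≈ 12362.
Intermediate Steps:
L(c) = 3
f(w) = -43 (f(w) = -61 + 18 = -43)
o(O) = -180 (o(O) = 3*(-60) = -180)
P = -24199/43 (P = 24199/(-43) = 24199*(-1/43) = -24199/43 ≈ -562.77)
o(-55) + ((8272 - 1*(-4833)) + P) = -180 + ((8272 - 1*(-4833)) - 24199/43) = -180 + ((8272 + 4833) - 24199/43) = -180 + (13105 - 24199/43) = -180 + 539316/43 = 531576/43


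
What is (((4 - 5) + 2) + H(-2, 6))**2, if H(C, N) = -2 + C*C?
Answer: 9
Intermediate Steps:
H(C, N) = -2 + C**2
(((4 - 5) + 2) + H(-2, 6))**2 = (((4 - 5) + 2) + (-2 + (-2)**2))**2 = ((-1 + 2) + (-2 + 4))**2 = (1 + 2)**2 = 3**2 = 9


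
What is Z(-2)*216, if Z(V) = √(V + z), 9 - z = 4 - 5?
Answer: 432*√2 ≈ 610.94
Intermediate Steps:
z = 10 (z = 9 - (4 - 5) = 9 - 1*(-1) = 9 + 1 = 10)
Z(V) = √(10 + V) (Z(V) = √(V + 10) = √(10 + V))
Z(-2)*216 = √(10 - 2)*216 = √8*216 = (2*√2)*216 = 432*√2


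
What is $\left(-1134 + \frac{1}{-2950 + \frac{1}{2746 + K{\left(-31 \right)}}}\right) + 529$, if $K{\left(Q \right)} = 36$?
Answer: $- \frac{4965176677}{8206899} \approx -605.0$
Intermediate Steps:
$\left(-1134 + \frac{1}{-2950 + \frac{1}{2746 + K{\left(-31 \right)}}}\right) + 529 = \left(-1134 + \frac{1}{-2950 + \frac{1}{2746 + 36}}\right) + 529 = \left(-1134 + \frac{1}{-2950 + \frac{1}{2782}}\right) + 529 = \left(-1134 + \frac{1}{- \frac{8206899}{2782}}\right) + 529 = \left(-1134 - \frac{2782}{8206899}\right) + 529 = - \frac{9306626248}{8206899} + 529 = - \frac{4965176677}{8206899}$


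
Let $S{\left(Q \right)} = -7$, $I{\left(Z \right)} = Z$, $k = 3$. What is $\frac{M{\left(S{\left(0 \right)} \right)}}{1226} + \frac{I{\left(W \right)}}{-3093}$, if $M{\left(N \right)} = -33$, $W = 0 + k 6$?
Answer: $- \frac{41379}{1264006} \approx -0.032736$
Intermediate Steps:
$W = 18$ ($W = 0 + 3 \cdot 6 = 0 + 18 = 18$)
$\frac{M{\left(S{\left(0 \right)} \right)}}{1226} + \frac{I{\left(W \right)}}{-3093} = - \frac{33}{1226} + \frac{18}{-3093} = \left(-33\right) \frac{1}{1226} + 18 \left(- \frac{1}{3093}\right) = - \frac{33}{1226} - \frac{6}{1031} = - \frac{41379}{1264006}$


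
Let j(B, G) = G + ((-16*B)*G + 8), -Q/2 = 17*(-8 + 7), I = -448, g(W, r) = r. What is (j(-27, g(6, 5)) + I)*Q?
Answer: 58650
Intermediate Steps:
Q = 34 (Q = -34*(-8 + 7) = -34*(-1) = -2*(-17) = 34)
j(B, G) = 8 + G - 16*B*G (j(B, G) = G + (-16*B*G + 8) = G + (8 - 16*B*G) = 8 + G - 16*B*G)
(j(-27, g(6, 5)) + I)*Q = ((8 + 5 - 16*(-27)*5) - 448)*34 = ((8 + 5 + 2160) - 448)*34 = (2173 - 448)*34 = 1725*34 = 58650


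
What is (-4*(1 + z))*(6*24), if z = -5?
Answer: 2304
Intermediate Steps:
(-4*(1 + z))*(6*24) = (-4*(1 - 5))*(6*24) = -4*(-4)*144 = 16*144 = 2304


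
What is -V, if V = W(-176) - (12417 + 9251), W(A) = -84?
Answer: 21752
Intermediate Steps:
V = -21752 (V = -84 - (12417 + 9251) = -84 - 1*21668 = -84 - 21668 = -21752)
-V = -1*(-21752) = 21752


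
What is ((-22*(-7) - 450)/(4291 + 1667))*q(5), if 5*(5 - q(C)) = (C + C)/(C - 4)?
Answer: -148/993 ≈ -0.14904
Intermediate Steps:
q(C) = 5 - 2*C/(5*(-4 + C)) (q(C) = 5 - (C + C)/(5*(C - 4)) = 5 - 2*C/(5*(-4 + C)))
((-22*(-7) - 450)/(4291 + 1667))*q(5) = ((-22*(-7) - 450)/(4291 + 1667))*((-100 + 23*5)/(5*(-4 + 5))) = ((154 - 450)/5958)*((⅕)*(-100 + 115)/1) = (-296*1/5958)*((⅕)*1*15) = -148/2979*3 = -148/993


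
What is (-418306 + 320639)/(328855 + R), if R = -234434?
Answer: -97667/94421 ≈ -1.0344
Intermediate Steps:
(-418306 + 320639)/(328855 + R) = (-418306 + 320639)/(328855 - 234434) = -97667/94421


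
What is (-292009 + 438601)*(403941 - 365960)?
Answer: 5567710752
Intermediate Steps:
(-292009 + 438601)*(403941 - 365960) = 146592*37981 = 5567710752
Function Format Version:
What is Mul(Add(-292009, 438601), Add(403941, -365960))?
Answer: 5567710752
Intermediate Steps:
Mul(Add(-292009, 438601), Add(403941, -365960)) = Mul(146592, 37981) = 5567710752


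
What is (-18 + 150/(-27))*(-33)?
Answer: 2332/3 ≈ 777.33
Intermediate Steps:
(-18 + 150/(-27))*(-33) = (-18 + 150*(-1/27))*(-33) = (-18 - 50/9)*(-33) = -212/9*(-33) = 2332/3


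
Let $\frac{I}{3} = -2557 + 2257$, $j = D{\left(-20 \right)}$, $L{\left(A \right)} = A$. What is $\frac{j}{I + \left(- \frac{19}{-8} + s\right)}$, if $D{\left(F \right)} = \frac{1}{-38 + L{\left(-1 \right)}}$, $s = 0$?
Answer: $\frac{8}{280059} \approx 2.8565 \cdot 10^{-5}$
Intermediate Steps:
$D{\left(F \right)} = - \frac{1}{39}$ ($D{\left(F \right)} = \frac{1}{-38 - 1} = \frac{1}{-39} = - \frac{1}{39}$)
$j = - \frac{1}{39} \approx -0.025641$
$I = -900$ ($I = 3 \left(-2557 + 2257\right) = 3 \left(-300\right) = -900$)
$\frac{j}{I + \left(- \frac{19}{-8} + s\right)} = - \frac{1}{39 \left(-900 + \left(- \frac{19}{-8} + 0\right)\right)} = - \frac{1}{39 \left(-900 + \left(\left(-19\right) \left(- \frac{1}{8}\right) + 0\right)\right)} = - \frac{1}{39 \left(-900 + \left(\frac{19}{8} + 0\right)\right)} = - \frac{1}{39 \left(-900 + \frac{19}{8}\right)} = - \frac{1}{39 \left(- \frac{7181}{8}\right)} = \left(- \frac{1}{39}\right) \left(- \frac{8}{7181}\right) = \frac{8}{280059}$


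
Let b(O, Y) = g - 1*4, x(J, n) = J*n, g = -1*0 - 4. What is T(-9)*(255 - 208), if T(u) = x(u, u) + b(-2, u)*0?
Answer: 3807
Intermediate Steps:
g = -4 (g = 0 - 4 = -4)
b(O, Y) = -8 (b(O, Y) = -4 - 1*4 = -4 - 4 = -8)
T(u) = u**2 (T(u) = u*u - 8*0 = u**2 + 0 = u**2)
T(-9)*(255 - 208) = (-9)**2*(255 - 208) = 81*47 = 3807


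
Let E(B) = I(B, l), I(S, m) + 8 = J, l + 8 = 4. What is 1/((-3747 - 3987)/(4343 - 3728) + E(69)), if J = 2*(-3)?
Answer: -205/5448 ≈ -0.037628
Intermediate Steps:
l = -4 (l = -8 + 4 = -4)
J = -6
I(S, m) = -14 (I(S, m) = -8 - 6 = -14)
E(B) = -14
1/((-3747 - 3987)/(4343 - 3728) + E(69)) = 1/((-3747 - 3987)/(4343 - 3728) - 14) = 1/(-7734/615 - 14) = 1/(-7734*1/615 - 14) = 1/(-2578/205 - 14) = 1/(-5448/205) = -205/5448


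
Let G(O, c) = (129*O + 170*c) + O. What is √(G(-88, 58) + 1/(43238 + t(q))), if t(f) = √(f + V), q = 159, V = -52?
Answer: √(-68316039 - 1580*√107)/√(43238 + √107) ≈ 39.749*I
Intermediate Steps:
G(O, c) = 130*O + 170*c
t(f) = √(-52 + f) (t(f) = √(f - 52) = √(-52 + f))
√(G(-88, 58) + 1/(43238 + t(q))) = √((130*(-88) + 170*58) + 1/(43238 + √(-52 + 159))) = √((-11440 + 9860) + 1/(43238 + √107)) = √(-1580 + 1/(43238 + √107))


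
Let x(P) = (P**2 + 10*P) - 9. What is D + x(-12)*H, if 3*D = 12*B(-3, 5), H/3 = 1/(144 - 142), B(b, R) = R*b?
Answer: -75/2 ≈ -37.500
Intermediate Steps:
x(P) = -9 + P**2 + 10*P
H = 3/2 (H = 3/(144 - 142) = 3/2 ≈ 1.5000)
D = -60 (D = (12*(5*(-3)))/3 = (12*(-15))/3 = (1/3)*(-180) = -60)
D + x(-12)*H = -60 + (-9 + (-12)**2 + 10*(-12))*(3/2) = -60 + (-9 + 144 - 120)*(3/2) = -60 + 15*(3/2) = -60 + 45/2 = -75/2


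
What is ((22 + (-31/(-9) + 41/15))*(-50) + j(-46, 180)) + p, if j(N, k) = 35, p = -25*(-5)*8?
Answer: -3365/9 ≈ -373.89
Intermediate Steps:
p = 1000 (p = 125*8 = 1000)
((22 + (-31/(-9) + 41/15))*(-50) + j(-46, 180)) + p = ((22 + (-31/(-9) + 41/15))*(-50) + 35) + 1000 = ((22 + (-31*(-⅑) + 41*(1/15)))*(-50) + 35) + 1000 = ((22 + (31/9 + 41/15))*(-50) + 35) + 1000 = ((22 + 278/45)*(-50) + 35) + 1000 = ((1268/45)*(-50) + 35) + 1000 = (-12680/9 + 35) + 1000 = -12365/9 + 1000 = -3365/9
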